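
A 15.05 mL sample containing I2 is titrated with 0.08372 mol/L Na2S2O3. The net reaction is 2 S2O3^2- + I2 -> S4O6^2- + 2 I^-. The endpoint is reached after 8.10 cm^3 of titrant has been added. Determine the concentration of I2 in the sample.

n(Na2S2O3) = 0.08372 x 0.008100 = 0.0006781 mol.
From the balanced equation, 2 mol Na2S2O3 reacts with 1 mol I2, so n(I2) = 0.0006781 x 1/2 = 0.0003391 mol.
[I2] = 0.0003391 / 0.01505 L = 0.0225 M.

0.0225 M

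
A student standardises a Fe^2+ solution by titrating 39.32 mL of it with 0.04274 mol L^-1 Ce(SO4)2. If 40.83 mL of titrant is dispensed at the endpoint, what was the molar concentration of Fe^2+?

n(Ce(SO4)2) = 0.04274 x 0.04083 = 0.001745 mol.
From the balanced equation, 1 mol Ce(SO4)2 reacts with 1 mol Fe^2+, so n(Fe^2+) = 0.001745 x 1/1 = 0.001745 mol.
[Fe^2+] = 0.001745 / 0.03932 L = 0.0444 M.

0.0444 M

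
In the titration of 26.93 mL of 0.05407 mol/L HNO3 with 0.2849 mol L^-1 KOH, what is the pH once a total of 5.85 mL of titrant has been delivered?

11.81

n(acid) = 0.05407 x 0.02693 = 0.001456 mol; n(KOH) added = 0.2849 x 0.005850 = 0.001667 mol.
Base is in excess by 0.001667 - 0.001456 = 0.0002106 mol in a total volume of 0.03278 L.
[OH^-] = 0.0002106/0.03278 = 0.006423 M, so pOH = 2.19 and pH = 14.00 - 2.19 = 11.81.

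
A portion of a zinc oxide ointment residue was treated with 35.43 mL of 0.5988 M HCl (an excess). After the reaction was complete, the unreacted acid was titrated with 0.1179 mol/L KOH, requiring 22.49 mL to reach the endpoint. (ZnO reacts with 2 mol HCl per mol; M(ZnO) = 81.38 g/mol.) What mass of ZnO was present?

Total n(HCl) added = 0.5988 x 0.03543 = 0.02122 mol.
n(KOH) used = 0.1179 x 0.02249 = 0.002652 mol, which equals the excess n(HCl).
So n(HCl) consumed by the sample = 0.02122 - 0.002652 = 0.01856 mol.
n(ZnO) = 0.01856 / 2 = 0.009282 mol.
mass = 0.009282 mol x 81.38 g/mol = 0.755 g.

0.755 g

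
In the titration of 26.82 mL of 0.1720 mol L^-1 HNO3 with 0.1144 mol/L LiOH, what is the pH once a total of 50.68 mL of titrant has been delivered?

12.18

n(acid) = 0.1720 x 0.02682 = 0.004613 mol; n(LiOH) added = 0.1144 x 0.05068 = 0.005798 mol.
Base is in excess by 0.005798 - 0.004613 = 0.001185 mol in a total volume of 0.07750 L.
[OH^-] = 0.001185/0.07750 = 0.01529 M, so pOH = 1.82 and pH = 14.00 - 1.82 = 12.18.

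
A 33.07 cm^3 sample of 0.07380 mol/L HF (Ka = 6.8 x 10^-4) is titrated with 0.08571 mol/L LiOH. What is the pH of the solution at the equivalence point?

7.88

n(HF) = 0.07380 x 0.03307 = 0.002441 mol; V(LiOH) at equivalence = 0.002441/0.08571 = 0.02847 L.
At equivalence all the acid is converted to F-; total volume = 0.03307 + 0.02847 = 0.06154 L, so [F-] = 0.002441/0.06154 = 0.03966 M.
Kb = Kw/Ka = 1.0e-14 / 6.8 x 10^-4 = 1.47e-11.
[OH^-] = sqrt(Kb x [F-]) = sqrt(1.47e-11 x 0.03966) = 7.64e-7 M.
pOH = 6.12, so pH = 14.00 - 6.12 = 7.88.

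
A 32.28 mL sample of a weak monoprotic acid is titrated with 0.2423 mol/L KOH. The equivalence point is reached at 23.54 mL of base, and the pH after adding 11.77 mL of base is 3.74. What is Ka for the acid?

1.8 x 10^-4

11.77 mL is half of the equivalence volume, so this is the half-equivalence point where [HA] = [A^-].
At half-equivalence pH = pKa, so pKa = 3.74.
Ka = 10^(-3.74) = 1.8 x 10^-4.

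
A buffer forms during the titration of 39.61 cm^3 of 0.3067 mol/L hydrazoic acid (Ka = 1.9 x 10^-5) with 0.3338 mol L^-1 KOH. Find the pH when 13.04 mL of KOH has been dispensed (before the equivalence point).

4.47

Initial n(HN3) = 0.3067 x 0.03961 = 0.01215 mol.
n(KOH) added = 0.3338 x 0.01304 = 0.004353 mol, converting that many moles of HN3 to N3-.
Remaining n(HN3) = 0.007796 mol; n(N3-) = 0.004353 mol.
By Henderson-Hasselbalch, pH = pKa + log([A^-]/[HA]) = 4.72 + log(0.004353/0.007796) = 4.72 + (-0.25) = 4.47.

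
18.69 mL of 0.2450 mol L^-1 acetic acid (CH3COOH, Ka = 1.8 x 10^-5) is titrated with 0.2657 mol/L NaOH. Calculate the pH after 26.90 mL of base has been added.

12.75

n(acid) = 0.2450 x 0.01869 = 0.004579 mol; n(NaOH) added = 0.2657 x 0.02690 = 0.007147 mol.
Base is in excess by 0.007147 - 0.004579 = 0.002568 mol in a total volume of 0.04559 L.
[OH^-] = 0.002568/0.04559 = 0.05633 M, so pOH = 1.25 and pH = 14.00 - 1.25 = 12.75.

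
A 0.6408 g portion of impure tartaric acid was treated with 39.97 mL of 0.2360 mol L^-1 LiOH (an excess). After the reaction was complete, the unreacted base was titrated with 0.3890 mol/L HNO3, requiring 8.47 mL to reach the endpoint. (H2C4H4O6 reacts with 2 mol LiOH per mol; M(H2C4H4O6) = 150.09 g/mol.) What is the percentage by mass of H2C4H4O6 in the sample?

Total n(LiOH) added = 0.2360 x 0.03997 = 0.009433 mol.
n(HNO3) used = 0.3890 x 0.008470 = 0.003295 mol, which equals the excess n(LiOH).
So n(LiOH) consumed by the sample = 0.009433 - 0.003295 = 0.006138 mol.
n(H2C4H4O6) = 0.006138 / 2 = 0.003069 mol.
mass H2C4H4O6 = 0.003069 x 150.09 = 0.4606 g, so %H2C4H4O6 = 0.4606/0.6408 x 100 = 71.9%.

71.9%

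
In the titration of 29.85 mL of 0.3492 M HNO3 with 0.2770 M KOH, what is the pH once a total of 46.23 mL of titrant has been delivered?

n(acid) = 0.3492 x 0.02985 = 0.01042 mol; n(KOH) added = 0.2770 x 0.04623 = 0.01281 mol.
Base is in excess by 0.01281 - 0.01042 = 0.002382 mol in a total volume of 0.07608 L.
[OH^-] = 0.002382/0.07608 = 0.03131 M, so pOH = 1.50 and pH = 14.00 - 1.50 = 12.50.

12.50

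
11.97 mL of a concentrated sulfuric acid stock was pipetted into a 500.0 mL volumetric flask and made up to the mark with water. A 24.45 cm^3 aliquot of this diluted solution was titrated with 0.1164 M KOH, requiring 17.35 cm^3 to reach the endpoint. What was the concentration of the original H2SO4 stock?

n(KOH) = 0.1164 x 0.01735 = 0.002020 mol.
n(H2SO4) in the aliquot = 0.002020 x 1/2 = 0.001010 mol.
[diluted H2SO4] = 0.001010 / 0.02445 = 0.04130 M.
Dilution factor = 500.0/11.97 = 41.77, so [stock] = 0.04130 x 41.77 = 1.73 M.

1.73 M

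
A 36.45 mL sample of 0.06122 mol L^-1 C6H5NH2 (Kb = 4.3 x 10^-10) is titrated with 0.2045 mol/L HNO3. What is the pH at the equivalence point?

2.98

n(C6H5NH2) = 0.06122 x 0.03645 = 0.002231 mol; V(HNO3) at equivalence = 0.002231/0.2045 = 0.01091 L.
At equivalence the base is fully converted to C6H5NH3+; total volume = 0.04736 L, so [C6H5NH3+] = 0.002231/0.04736 = 0.04712 M.
Ka(C6H5NH3+) = Kw/Kb = 1.0e-14 / 4.3 x 10^-10 = 2.33e-5.
[H^+] = sqrt(Ka x [C6H5NH3+]) = sqrt(2.33e-5 x 0.04712) = 0.00105 M.
pH = -log(0.00105) = 2.98.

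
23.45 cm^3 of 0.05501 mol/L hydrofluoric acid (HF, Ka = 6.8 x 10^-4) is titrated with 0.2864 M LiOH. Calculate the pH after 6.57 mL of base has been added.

12.29

n(acid) = 0.05501 x 0.02345 = 0.001290 mol; n(LiOH) added = 0.2864 x 0.006570 = 0.001882 mol.
Base is in excess by 0.001882 - 0.001290 = 0.0005917 mol in a total volume of 0.03002 L.
[OH^-] = 0.0005917/0.03002 = 0.01971 M, so pOH = 1.71 and pH = 14.00 - 1.71 = 12.29.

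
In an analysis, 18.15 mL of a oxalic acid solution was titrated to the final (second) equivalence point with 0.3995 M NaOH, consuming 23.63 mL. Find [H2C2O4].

0.260 M

n(NaOH) = 0.3995 x 0.02363 = 0.009440 mol.
At the final (second) equivalence point, 2 mol OH^- react per mol H2C2O4, so n(H2C2O4) = 0.009440 / 2 = 0.004720 mol.
[H2C2O4] = 0.004720 / 0.01815 L = 0.260 M.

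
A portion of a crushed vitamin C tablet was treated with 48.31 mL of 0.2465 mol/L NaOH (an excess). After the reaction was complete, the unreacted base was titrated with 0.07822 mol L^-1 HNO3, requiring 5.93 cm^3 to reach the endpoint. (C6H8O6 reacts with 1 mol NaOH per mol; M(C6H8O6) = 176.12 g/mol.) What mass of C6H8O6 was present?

2.02 g

Total n(NaOH) added = 0.2465 x 0.04831 = 0.01191 mol.
n(HNO3) used = 0.07822 x 0.005930 = 0.0004638 mol, which equals the excess n(NaOH).
So n(NaOH) consumed by the sample = 0.01191 - 0.0004638 = 0.01144 mol.
n(C6H8O6) = 0.01144 / 1 = 0.01144 mol.
mass = 0.01144 mol x 176.12 g/mol = 2.02 g.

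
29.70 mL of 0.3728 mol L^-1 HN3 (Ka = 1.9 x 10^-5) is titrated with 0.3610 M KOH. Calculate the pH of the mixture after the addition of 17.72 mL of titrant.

Initial n(HN3) = 0.3728 x 0.02970 = 0.01107 mol.
n(KOH) added = 0.3610 x 0.01772 = 0.006397 mol, converting that many moles of HN3 to N3-.
Remaining n(HN3) = 0.004675 mol; n(N3-) = 0.006397 mol.
By Henderson-Hasselbalch, pH = pKa + log([A^-]/[HA]) = 4.72 + log(0.006397/0.004675) = 4.72 + (+0.14) = 4.86.

4.86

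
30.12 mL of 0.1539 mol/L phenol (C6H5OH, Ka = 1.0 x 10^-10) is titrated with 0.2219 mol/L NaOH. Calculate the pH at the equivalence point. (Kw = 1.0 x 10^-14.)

11.48

n(C6H5OH) = 0.1539 x 0.03012 = 0.004635 mol; V(NaOH) at equivalence = 0.004635/0.2219 = 0.02089 L.
At equivalence all the acid is converted to C6H5O-; total volume = 0.03012 + 0.02089 = 0.05101 L, so [C6H5O-] = 0.004635/0.05101 = 0.09087 M.
Kb = Kw/Ka = 1.0e-14 / 1.0 x 10^-10 = 0.000100.
[OH^-] = sqrt(Kb x [C6H5O-]) = sqrt(0.000100 x 0.09087) = 0.00301 M.
pOH = 2.52, so pH = 14.00 - 2.52 = 11.48.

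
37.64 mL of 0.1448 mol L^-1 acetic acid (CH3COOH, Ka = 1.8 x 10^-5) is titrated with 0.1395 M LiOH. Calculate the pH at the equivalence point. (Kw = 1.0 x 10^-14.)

n(CH3COOH) = 0.1448 x 0.03764 = 0.005450 mol; V(LiOH) at equivalence = 0.005450/0.1395 = 0.03907 L.
At equivalence all the acid is converted to CH3COO-; total volume = 0.03764 + 0.03907 = 0.07671 L, so [CH3COO-] = 0.005450/0.07671 = 0.07105 M.
Kb = Kw/Ka = 1.0e-14 / 1.8 x 10^-5 = 5.56e-10.
[OH^-] = sqrt(Kb x [CH3COO-]) = sqrt(5.56e-10 x 0.07105) = 6.28e-6 M.
pOH = 5.20, so pH = 14.00 - 5.20 = 8.80.

8.80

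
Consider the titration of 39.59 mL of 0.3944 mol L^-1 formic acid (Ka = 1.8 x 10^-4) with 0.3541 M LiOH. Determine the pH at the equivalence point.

n(HCOOH) = 0.3944 x 0.03959 = 0.01561 mol; V(LiOH) at equivalence = 0.01561/0.3541 = 0.04410 L.
At equivalence all the acid is converted to HCOO-; total volume = 0.03959 + 0.04410 = 0.08369 L, so [HCOO-] = 0.01561/0.08369 = 0.1866 M.
Kb = Kw/Ka = 1.0e-14 / 1.8 x 10^-4 = 5.56e-11.
[OH^-] = sqrt(Kb x [HCOO-]) = sqrt(5.56e-11 x 0.1866) = 3.22e-6 M.
pOH = 5.49, so pH = 14.00 - 5.49 = 8.51.

8.51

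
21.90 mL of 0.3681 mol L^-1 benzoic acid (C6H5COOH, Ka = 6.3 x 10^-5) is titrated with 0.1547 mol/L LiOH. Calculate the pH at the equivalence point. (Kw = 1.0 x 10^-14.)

n(C6H5COOH) = 0.3681 x 0.02190 = 0.008061 mol; V(LiOH) at equivalence = 0.008061/0.1547 = 0.05211 L.
At equivalence all the acid is converted to C6H5COO-; total volume = 0.02190 + 0.05211 = 0.07401 L, so [C6H5COO-] = 0.008061/0.07401 = 0.1089 M.
Kb = Kw/Ka = 1.0e-14 / 6.3 x 10^-5 = 1.59e-10.
[OH^-] = sqrt(Kb x [C6H5COO-]) = sqrt(1.59e-10 x 0.1089) = 4.16e-6 M.
pOH = 5.38, so pH = 14.00 - 5.38 = 8.62.

8.62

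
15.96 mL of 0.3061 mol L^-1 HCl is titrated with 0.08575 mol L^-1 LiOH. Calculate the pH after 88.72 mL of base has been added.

n(acid) = 0.3061 x 0.01596 = 0.004885 mol; n(LiOH) added = 0.08575 x 0.08872 = 0.007608 mol.
Base is in excess by 0.007608 - 0.004885 = 0.002722 mol in a total volume of 0.1047 L.
[OH^-] = 0.002722/0.1047 = 0.02601 M, so pOH = 1.58 and pH = 14.00 - 1.58 = 12.42.

12.42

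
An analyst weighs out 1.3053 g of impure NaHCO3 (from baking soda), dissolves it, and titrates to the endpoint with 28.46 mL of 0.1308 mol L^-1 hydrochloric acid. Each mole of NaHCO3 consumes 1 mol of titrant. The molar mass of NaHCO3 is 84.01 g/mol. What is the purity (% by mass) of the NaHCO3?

n(HCl) = 0.1308 x 0.02846 = 0.003723 mol.
n(NaHCO3) = 0.003723 / 1 = 0.003723 mol.
mass of NaHCO3 = 0.003723 x 84.01 = 0.3127 g.
% purity = 0.3127 / 1.3053 x 100 = 24.0%.

24.0%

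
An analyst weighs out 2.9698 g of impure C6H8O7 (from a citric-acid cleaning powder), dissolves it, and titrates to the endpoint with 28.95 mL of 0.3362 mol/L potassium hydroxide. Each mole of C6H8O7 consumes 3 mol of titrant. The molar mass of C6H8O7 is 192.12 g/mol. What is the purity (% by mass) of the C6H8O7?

21.0%

n(KOH) = 0.3362 x 0.02895 = 0.009733 mol.
n(C6H8O7) = 0.009733 / 3 = 0.003244 mol.
mass of C6H8O7 = 0.003244 x 192.12 = 0.6233 g.
% purity = 0.6233 / 2.9698 x 100 = 21.0%.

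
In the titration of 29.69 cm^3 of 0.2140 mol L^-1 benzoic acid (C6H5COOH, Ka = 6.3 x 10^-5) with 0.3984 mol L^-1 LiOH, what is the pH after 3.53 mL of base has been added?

Initial n(C6H5COOH) = 0.2140 x 0.02969 = 0.006354 mol.
n(LiOH) added = 0.3984 x 0.003530 = 0.001406 mol, converting that many moles of C6H5COOH to C6H5COO-.
Remaining n(C6H5COOH) = 0.004947 mol; n(C6H5COO-) = 0.001406 mol.
By Henderson-Hasselbalch, pH = pKa + log([A^-]/[HA]) = 4.20 + log(0.001406/0.004947) = 4.20 + (-0.55) = 3.65.

3.65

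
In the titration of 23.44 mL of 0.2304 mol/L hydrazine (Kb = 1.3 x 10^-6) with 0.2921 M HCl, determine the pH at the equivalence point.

n(N2H4) = 0.2304 x 0.02344 = 0.005401 mol; V(HCl) at equivalence = 0.005401/0.2921 = 0.01849 L.
At equivalence the base is fully converted to N2H5+; total volume = 0.04193 L, so [N2H5+] = 0.005401/0.04193 = 0.1288 M.
Ka(N2H5+) = Kw/Kb = 1.0e-14 / 1.3 x 10^-6 = 7.69e-9.
[H^+] = sqrt(Ka x [N2H5+]) = sqrt(7.69e-9 x 0.1288) = 3.15e-5 M.
pH = -log(3.15e-5) = 4.50.

4.50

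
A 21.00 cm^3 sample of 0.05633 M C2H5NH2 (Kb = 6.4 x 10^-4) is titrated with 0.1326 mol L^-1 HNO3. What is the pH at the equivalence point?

6.10

n(C2H5NH2) = 0.05633 x 0.02100 = 0.001183 mol; V(HNO3) at equivalence = 0.001183/0.1326 = 0.008921 L.
At equivalence the base is fully converted to C2H5NH3+; total volume = 0.02992 L, so [C2H5NH3+] = 0.001183/0.02992 = 0.03954 M.
Ka(C2H5NH3+) = Kw/Kb = 1.0e-14 / 6.4 x 10^-4 = 1.56e-11.
[H^+] = sqrt(Ka x [C2H5NH3+]) = sqrt(1.56e-11 x 0.03954) = 7.86e-7 M.
pH = -log(7.86e-7) = 6.10.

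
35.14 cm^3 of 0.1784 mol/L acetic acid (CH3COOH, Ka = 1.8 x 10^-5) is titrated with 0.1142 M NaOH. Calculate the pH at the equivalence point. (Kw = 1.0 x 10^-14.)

n(CH3COOH) = 0.1784 x 0.03514 = 0.006269 mol; V(NaOH) at equivalence = 0.006269/0.1142 = 0.05489 L.
At equivalence all the acid is converted to CH3COO-; total volume = 0.03514 + 0.05489 = 0.09003 L, so [CH3COO-] = 0.006269/0.09003 = 0.06963 M.
Kb = Kw/Ka = 1.0e-14 / 1.8 x 10^-5 = 5.56e-10.
[OH^-] = sqrt(Kb x [CH3COO-]) = sqrt(5.56e-10 x 0.06963) = 6.22e-6 M.
pOH = 5.21, so pH = 14.00 - 5.21 = 8.79.

8.79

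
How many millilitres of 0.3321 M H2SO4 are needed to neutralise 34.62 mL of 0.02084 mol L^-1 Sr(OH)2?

2.17 mL

n(Sr(OH)2) = 0.02084 mol/L x 0.03462 L = 0.0007215 mol.
At equivalence n(H2SO4) = n(Sr(OH)2) = 0.0007215 mol.
V(H2SO4) = 0.0007215 / 0.3321 = 0.002172 L = 2.17 mL.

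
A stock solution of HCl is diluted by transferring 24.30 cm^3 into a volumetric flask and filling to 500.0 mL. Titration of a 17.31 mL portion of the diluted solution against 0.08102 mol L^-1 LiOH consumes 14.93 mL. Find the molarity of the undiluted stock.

1.44 M

n(LiOH) = 0.08102 x 0.01493 = 0.001210 mol.
n(HCl) in the aliquot = 0.001210 mol.
[diluted HCl] = 0.001210 / 0.01731 = 0.06988 M.
Dilution factor = 500.0/24.30 = 20.58, so [stock] = 0.06988 x 20.58 = 1.44 M.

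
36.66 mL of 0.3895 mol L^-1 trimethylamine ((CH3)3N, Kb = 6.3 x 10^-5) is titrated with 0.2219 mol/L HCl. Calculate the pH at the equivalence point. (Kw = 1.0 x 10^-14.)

n((CH3)3N) = 0.3895 x 0.03666 = 0.01428 mol; V(HCl) at equivalence = 0.01428/0.2219 = 0.06435 L.
At equivalence the base is fully converted to (CH3)3NH+; total volume = 0.1010 L, so [(CH3)3NH+] = 0.01428/0.1010 = 0.1414 M.
Ka((CH3)3NH+) = Kw/Kb = 1.0e-14 / 6.3 x 10^-5 = 1.59e-10.
[H^+] = sqrt(Ka x [(CH3)3NH+]) = sqrt(1.59e-10 x 0.1414) = 4.74e-6 M.
pH = -log(4.74e-6) = 5.32.

5.32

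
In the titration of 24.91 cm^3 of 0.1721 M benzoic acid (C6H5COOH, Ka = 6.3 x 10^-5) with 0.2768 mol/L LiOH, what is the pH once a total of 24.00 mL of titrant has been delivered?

n(acid) = 0.1721 x 0.02491 = 0.004287 mol; n(LiOH) added = 0.2768 x 0.02400 = 0.006643 mol.
Base is in excess by 0.006643 - 0.004287 = 0.002356 mol in a total volume of 0.04891 L.
[OH^-] = 0.002356/0.04891 = 0.04817 M, so pOH = 1.32 and pH = 14.00 - 1.32 = 12.68.

12.68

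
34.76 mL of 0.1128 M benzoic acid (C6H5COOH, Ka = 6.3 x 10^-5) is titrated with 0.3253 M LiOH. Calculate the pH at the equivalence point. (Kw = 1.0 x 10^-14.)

n(C6H5COOH) = 0.1128 x 0.03476 = 0.003921 mol; V(LiOH) at equivalence = 0.003921/0.3253 = 0.01205 L.
At equivalence all the acid is converted to C6H5COO-; total volume = 0.03476 + 0.01205 = 0.04681 L, so [C6H5COO-] = 0.003921/0.04681 = 0.08376 M.
Kb = Kw/Ka = 1.0e-14 / 6.3 x 10^-5 = 1.59e-10.
[OH^-] = sqrt(Kb x [C6H5COO-]) = sqrt(1.59e-10 x 0.08376) = 3.65e-6 M.
pOH = 5.44, so pH = 14.00 - 5.44 = 8.56.

8.56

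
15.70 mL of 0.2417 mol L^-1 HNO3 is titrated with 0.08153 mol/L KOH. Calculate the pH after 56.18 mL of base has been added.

12.04

n(acid) = 0.2417 x 0.01570 = 0.003795 mol; n(KOH) added = 0.08153 x 0.05618 = 0.004580 mol.
Base is in excess by 0.004580 - 0.003795 = 0.0007857 mol in a total volume of 0.07188 L.
[OH^-] = 0.0007857/0.07188 = 0.01093 M, so pOH = 1.96 and pH = 14.00 - 1.96 = 12.04.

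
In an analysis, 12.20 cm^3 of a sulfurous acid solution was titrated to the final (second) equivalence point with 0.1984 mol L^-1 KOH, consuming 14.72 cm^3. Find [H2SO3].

n(KOH) = 0.1984 x 0.01472 = 0.002920 mol.
At the final (second) equivalence point, 2 mol OH^- react per mol H2SO3, so n(H2SO3) = 0.002920 / 2 = 0.001460 mol.
[H2SO3] = 0.001460 / 0.01220 L = 0.120 M.

0.120 M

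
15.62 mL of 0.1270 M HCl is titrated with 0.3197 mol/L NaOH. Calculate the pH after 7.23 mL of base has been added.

n(acid) = 0.1270 x 0.01562 = 0.001984 mol; n(NaOH) added = 0.3197 x 0.007230 = 0.002311 mol.
Base is in excess by 0.002311 - 0.001984 = 0.0003277 mol in a total volume of 0.02285 L.
[OH^-] = 0.0003277/0.02285 = 0.01434 M, so pOH = 1.84 and pH = 14.00 - 1.84 = 12.16.

12.16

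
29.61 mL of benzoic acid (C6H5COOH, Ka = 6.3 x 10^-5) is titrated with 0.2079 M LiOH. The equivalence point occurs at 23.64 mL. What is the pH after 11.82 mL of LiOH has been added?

11.82 mL is exactly half the equivalence volume (23.64/2), i.e. the half-equivalence point.
There, n(HA) = n(A^-), so pH = pKa = -log(6.3 x 10^-5) = 4.20.

4.20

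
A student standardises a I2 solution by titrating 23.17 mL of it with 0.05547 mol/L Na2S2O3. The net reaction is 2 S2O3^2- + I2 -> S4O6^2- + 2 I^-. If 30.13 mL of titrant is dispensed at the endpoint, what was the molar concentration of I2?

n(Na2S2O3) = 0.05547 x 0.03013 = 0.001671 mol.
From the balanced equation, 2 mol Na2S2O3 reacts with 1 mol I2, so n(I2) = 0.001671 x 1/2 = 0.0008357 mol.
[I2] = 0.0008357 / 0.02317 L = 0.0361 M.

0.0361 M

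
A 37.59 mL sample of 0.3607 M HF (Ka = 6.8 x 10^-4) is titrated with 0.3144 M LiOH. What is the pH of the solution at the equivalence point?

n(HF) = 0.3607 x 0.03759 = 0.01356 mol; V(LiOH) at equivalence = 0.01356/0.3144 = 0.04313 L.
At equivalence all the acid is converted to F-; total volume = 0.03759 + 0.04313 = 0.08072 L, so [F-] = 0.01356/0.08072 = 0.1680 M.
Kb = Kw/Ka = 1.0e-14 / 6.8 x 10^-4 = 1.47e-11.
[OH^-] = sqrt(Kb x [F-]) = sqrt(1.47e-11 x 0.1680) = 1.57e-6 M.
pOH = 5.80, so pH = 14.00 - 5.80 = 8.20.

8.20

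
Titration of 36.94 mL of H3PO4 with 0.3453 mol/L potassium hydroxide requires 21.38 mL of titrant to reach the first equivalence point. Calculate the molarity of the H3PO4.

n(KOH) = 0.3453 x 0.02138 = 0.007383 mol.
At the first equivalence point, 1 mol OH^- react per mol H3PO4, so n(H3PO4) = 0.007383 / 1 = 0.007383 mol.
[H3PO4] = 0.007383 / 0.03694 L = 0.200 M.

0.200 M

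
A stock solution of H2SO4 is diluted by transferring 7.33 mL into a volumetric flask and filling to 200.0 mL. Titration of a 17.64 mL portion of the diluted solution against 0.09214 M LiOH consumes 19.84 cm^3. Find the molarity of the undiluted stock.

1.41 M

n(LiOH) = 0.09214 x 0.01984 = 0.001828 mol.
n(H2SO4) in the aliquot = 0.001828 x 1/2 = 0.0009140 mol.
[diluted H2SO4] = 0.0009140 / 0.01764 = 0.05182 M.
Dilution factor = 200.0/7.330 = 27.29, so [stock] = 0.05182 x 27.29 = 1.41 M.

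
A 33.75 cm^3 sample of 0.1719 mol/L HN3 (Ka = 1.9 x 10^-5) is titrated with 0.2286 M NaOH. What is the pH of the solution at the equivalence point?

8.86

n(HN3) = 0.1719 x 0.03375 = 0.005802 mol; V(NaOH) at equivalence = 0.005802/0.2286 = 0.02538 L.
At equivalence all the acid is converted to N3-; total volume = 0.03375 + 0.02538 = 0.05913 L, so [N3-] = 0.005802/0.05913 = 0.09812 M.
Kb = Kw/Ka = 1.0e-14 / 1.9 x 10^-5 = 5.26e-10.
[OH^-] = sqrt(Kb x [N3-]) = sqrt(5.26e-10 x 0.09812) = 7.19e-6 M.
pOH = 5.14, so pH = 14.00 - 5.14 = 8.86.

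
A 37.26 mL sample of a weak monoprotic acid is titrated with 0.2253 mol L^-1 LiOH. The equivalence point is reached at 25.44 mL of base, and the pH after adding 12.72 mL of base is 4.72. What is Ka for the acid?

1.9 x 10^-5

12.72 mL is half of the equivalence volume, so this is the half-equivalence point where [HA] = [A^-].
At half-equivalence pH = pKa, so pKa = 4.72.
Ka = 10^(-4.72) = 1.9 x 10^-5.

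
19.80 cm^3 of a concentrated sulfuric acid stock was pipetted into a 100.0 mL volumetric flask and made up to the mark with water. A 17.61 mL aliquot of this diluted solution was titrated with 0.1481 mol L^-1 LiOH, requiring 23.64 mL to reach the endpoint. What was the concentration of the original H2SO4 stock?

n(LiOH) = 0.1481 x 0.02364 = 0.003501 mol.
n(H2SO4) in the aliquot = 0.003501 x 1/2 = 0.001751 mol.
[diluted H2SO4] = 0.001751 / 0.01761 = 0.09941 M.
Dilution factor = 100.0/19.80 = 5.051, so [stock] = 0.09941 x 5.051 = 0.502 M.

0.502 M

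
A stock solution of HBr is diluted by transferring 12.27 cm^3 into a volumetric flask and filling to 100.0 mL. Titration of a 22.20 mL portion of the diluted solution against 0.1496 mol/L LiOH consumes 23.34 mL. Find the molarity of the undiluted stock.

1.28 M

n(LiOH) = 0.1496 x 0.02334 = 0.003492 mol.
n(HBr) in the aliquot = 0.003492 mol.
[diluted HBr] = 0.003492 / 0.02220 = 0.1573 M.
Dilution factor = 100.0/12.27 = 8.150, so [stock] = 0.1573 x 8.150 = 1.28 M.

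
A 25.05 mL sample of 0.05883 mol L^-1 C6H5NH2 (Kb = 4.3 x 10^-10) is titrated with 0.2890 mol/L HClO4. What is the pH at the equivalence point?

2.97

n(C6H5NH2) = 0.05883 x 0.02505 = 0.001474 mol; V(HClO4) at equivalence = 0.001474/0.2890 = 0.005099 L.
At equivalence the base is fully converted to C6H5NH3+; total volume = 0.03015 L, so [C6H5NH3+] = 0.001474/0.03015 = 0.04888 M.
Ka(C6H5NH3+) = Kw/Kb = 1.0e-14 / 4.3 x 10^-10 = 2.33e-5.
[H^+] = sqrt(Ka x [C6H5NH3+]) = sqrt(2.33e-5 x 0.04888) = 0.00107 M.
pH = -log(0.00107) = 2.97.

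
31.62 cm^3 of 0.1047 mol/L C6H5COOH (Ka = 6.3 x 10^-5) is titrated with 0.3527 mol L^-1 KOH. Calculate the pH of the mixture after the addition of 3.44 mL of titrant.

3.96

Initial n(C6H5COOH) = 0.1047 x 0.03162 = 0.003311 mol.
n(KOH) added = 0.3527 x 0.003440 = 0.001213 mol, converting that many moles of C6H5COOH to C6H5COO-.
Remaining n(C6H5COOH) = 0.002097 mol; n(C6H5COO-) = 0.001213 mol.
By Henderson-Hasselbalch, pH = pKa + log([A^-]/[HA]) = 4.20 + log(0.001213/0.002097) = 4.20 + (-0.24) = 3.96.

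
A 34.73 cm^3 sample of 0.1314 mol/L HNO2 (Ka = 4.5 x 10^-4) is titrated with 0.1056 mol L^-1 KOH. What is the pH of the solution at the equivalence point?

n(HNO2) = 0.1314 x 0.03473 = 0.004564 mol; V(KOH) at equivalence = 0.004564/0.1056 = 0.04322 L.
At equivalence all the acid is converted to NO2-; total volume = 0.03473 + 0.04322 = 0.07795 L, so [NO2-] = 0.004564/0.07795 = 0.05855 M.
Kb = Kw/Ka = 1.0e-14 / 4.5 x 10^-4 = 2.22e-11.
[OH^-] = sqrt(Kb x [NO2-]) = sqrt(2.22e-11 x 0.05855) = 1.14e-6 M.
pOH = 5.94, so pH = 14.00 - 5.94 = 8.06.

8.06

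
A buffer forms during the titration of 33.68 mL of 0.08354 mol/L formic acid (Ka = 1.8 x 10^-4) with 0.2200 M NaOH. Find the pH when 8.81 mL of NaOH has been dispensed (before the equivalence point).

4.09

Initial n(HCOOH) = 0.08354 x 0.03368 = 0.002814 mol.
n(NaOH) added = 0.2200 x 0.008810 = 0.001938 mol, converting that many moles of HCOOH to HCOO-.
Remaining n(HCOOH) = 0.0008754 mol; n(HCOO-) = 0.001938 mol.
By Henderson-Hasselbalch, pH = pKa + log([A^-]/[HA]) = 3.74 + log(0.001938/0.0008754) = 3.74 + (+0.35) = 4.09.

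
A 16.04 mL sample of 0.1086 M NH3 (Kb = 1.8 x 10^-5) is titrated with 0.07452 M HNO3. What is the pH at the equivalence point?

n(NH3) = 0.1086 x 0.01604 = 0.001742 mol; V(HNO3) at equivalence = 0.001742/0.07452 = 0.02338 L.
At equivalence the base is fully converted to NH4+; total volume = 0.03942 L, so [NH4+] = 0.001742/0.03942 = 0.04419 M.
Ka(NH4+) = Kw/Kb = 1.0e-14 / 1.8 x 10^-5 = 5.56e-10.
[H^+] = sqrt(Ka x [NH4+]) = sqrt(5.56e-10 x 0.04419) = 4.96e-6 M.
pH = -log(4.96e-6) = 5.30.

5.30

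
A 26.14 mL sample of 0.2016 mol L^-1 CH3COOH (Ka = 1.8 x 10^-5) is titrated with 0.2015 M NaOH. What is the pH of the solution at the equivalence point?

8.87

n(CH3COOH) = 0.2016 x 0.02614 = 0.005270 mol; V(NaOH) at equivalence = 0.005270/0.2015 = 0.02615 L.
At equivalence all the acid is converted to CH3COO-; total volume = 0.02614 + 0.02615 = 0.05229 L, so [CH3COO-] = 0.005270/0.05229 = 0.1008 M.
Kb = Kw/Ka = 1.0e-14 / 1.8 x 10^-5 = 5.56e-10.
[OH^-] = sqrt(Kb x [CH3COO-]) = sqrt(5.56e-10 x 0.1008) = 7.48e-6 M.
pOH = 5.13, so pH = 14.00 - 5.13 = 8.87.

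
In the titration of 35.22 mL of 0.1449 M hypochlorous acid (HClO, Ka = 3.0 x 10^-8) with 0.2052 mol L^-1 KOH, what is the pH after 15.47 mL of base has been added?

7.74

Initial n(HClO) = 0.1449 x 0.03522 = 0.005103 mol.
n(KOH) added = 0.2052 x 0.01547 = 0.003174 mol, converting that many moles of HClO to ClO-.
Remaining n(HClO) = 0.001929 mol; n(ClO-) = 0.003174 mol.
By Henderson-Hasselbalch, pH = pKa + log([A^-]/[HA]) = 7.52 + log(0.003174/0.001929) = 7.52 + (+0.22) = 7.74.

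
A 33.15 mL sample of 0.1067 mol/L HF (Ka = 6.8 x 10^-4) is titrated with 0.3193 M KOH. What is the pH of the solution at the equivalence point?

n(HF) = 0.1067 x 0.03315 = 0.003537 mol; V(KOH) at equivalence = 0.003537/0.3193 = 0.01108 L.
At equivalence all the acid is converted to F-; total volume = 0.03315 + 0.01108 = 0.04423 L, so [F-] = 0.003537/0.04423 = 0.07997 M.
Kb = Kw/Ka = 1.0e-14 / 6.8 x 10^-4 = 1.47e-11.
[OH^-] = sqrt(Kb x [F-]) = sqrt(1.47e-11 x 0.07997) = 1.08e-6 M.
pOH = 5.96, so pH = 14.00 - 5.96 = 8.04.

8.04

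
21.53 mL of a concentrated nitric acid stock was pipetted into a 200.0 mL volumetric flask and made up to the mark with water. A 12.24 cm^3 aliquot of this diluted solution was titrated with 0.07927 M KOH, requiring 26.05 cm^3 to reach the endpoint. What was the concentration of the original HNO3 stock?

1.57 M

n(KOH) = 0.07927 x 0.02605 = 0.002065 mol.
n(HNO3) in the aliquot = 0.002065 mol.
[diluted HNO3] = 0.002065 / 0.01224 = 0.1687 M.
Dilution factor = 200.0/21.53 = 9.289, so [stock] = 0.1687 x 9.289 = 1.57 M.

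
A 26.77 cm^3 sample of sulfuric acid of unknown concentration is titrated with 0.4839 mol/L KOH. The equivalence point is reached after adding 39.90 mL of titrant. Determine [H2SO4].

0.361 M

n(KOH) delivered = 0.4839 x 0.03990 = 0.01931 mol.
The reaction is 1 H2SO4 + 2 KOH, so n(H2SO4) = 0.01931 x 1/2 = 0.009654 mol.
[H2SO4] = 0.009654 mol / 0.02677 L = 0.361 M.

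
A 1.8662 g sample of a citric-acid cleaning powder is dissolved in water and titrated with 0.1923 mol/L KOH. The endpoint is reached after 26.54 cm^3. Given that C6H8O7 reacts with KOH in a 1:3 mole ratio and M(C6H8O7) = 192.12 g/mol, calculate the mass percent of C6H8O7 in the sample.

17.5%

n(KOH) = 0.1923 x 0.02654 = 0.005104 mol.
n(C6H8O7) = 0.005104 / 3 = 0.001701 mol.
mass of C6H8O7 = 0.001701 x 192.12 = 0.3268 g.
% purity = 0.3268 / 1.8662 x 100 = 17.5%.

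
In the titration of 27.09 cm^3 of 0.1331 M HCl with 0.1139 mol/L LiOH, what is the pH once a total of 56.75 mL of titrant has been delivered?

n(acid) = 0.1331 x 0.02709 = 0.003606 mol; n(LiOH) added = 0.1139 x 0.05675 = 0.006464 mol.
Base is in excess by 0.006464 - 0.003606 = 0.002858 mol in a total volume of 0.08384 L.
[OH^-] = 0.002858/0.08384 = 0.03409 M, so pOH = 1.47 and pH = 14.00 - 1.47 = 12.53.

12.53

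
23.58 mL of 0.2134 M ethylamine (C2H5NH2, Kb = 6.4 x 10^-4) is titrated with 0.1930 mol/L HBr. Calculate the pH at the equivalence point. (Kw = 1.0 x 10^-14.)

n(C2H5NH2) = 0.2134 x 0.02358 = 0.005032 mol; V(HBr) at equivalence = 0.005032/0.1930 = 0.02607 L.
At equivalence the base is fully converted to C2H5NH3+; total volume = 0.04965 L, so [C2H5NH3+] = 0.005032/0.04965 = 0.1013 M.
Ka(C2H5NH3+) = Kw/Kb = 1.0e-14 / 6.4 x 10^-4 = 1.56e-11.
[H^+] = sqrt(Ka x [C2H5NH3+]) = sqrt(1.56e-11 x 0.1013) = 1.26e-6 M.
pH = -log(1.26e-6) = 5.90.

5.90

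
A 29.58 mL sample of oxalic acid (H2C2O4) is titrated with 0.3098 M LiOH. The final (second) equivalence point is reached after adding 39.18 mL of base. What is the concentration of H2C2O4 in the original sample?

n(LiOH) = 0.3098 x 0.03918 = 0.01214 mol.
At the final (second) equivalence point, 2 mol OH^- react per mol H2C2O4, so n(H2C2O4) = 0.01214 / 2 = 0.006069 mol.
[H2C2O4] = 0.006069 / 0.02958 L = 0.205 M.

0.205 M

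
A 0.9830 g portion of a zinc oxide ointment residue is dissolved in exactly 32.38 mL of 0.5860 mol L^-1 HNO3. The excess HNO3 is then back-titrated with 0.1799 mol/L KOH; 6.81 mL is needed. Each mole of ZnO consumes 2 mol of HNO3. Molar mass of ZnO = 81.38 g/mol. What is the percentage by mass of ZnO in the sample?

Total n(HNO3) added = 0.5860 x 0.03238 = 0.01897 mol.
n(KOH) used = 0.1799 x 0.006810 = 0.001225 mol, which equals the excess n(HNO3).
So n(HNO3) consumed by the sample = 0.01897 - 0.001225 = 0.01775 mol.
n(ZnO) = 0.01775 / 2 = 0.008875 mol.
mass ZnO = 0.008875 x 81.38 = 0.7222 g, so %ZnO = 0.7222/0.9830 x 100 = 73.5%.

73.5%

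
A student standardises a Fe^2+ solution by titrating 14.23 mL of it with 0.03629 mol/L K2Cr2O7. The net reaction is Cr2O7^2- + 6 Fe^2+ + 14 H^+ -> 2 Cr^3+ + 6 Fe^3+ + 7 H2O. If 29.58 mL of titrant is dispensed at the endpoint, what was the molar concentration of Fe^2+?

0.453 M

n(K2Cr2O7) = 0.03629 x 0.02958 = 0.001073 mol.
From the balanced equation, 1 mol K2Cr2O7 reacts with 6 mol Fe^2+, so n(Fe^2+) = 0.001073 x 6/1 = 0.006441 mol.
[Fe^2+] = 0.006441 / 0.01423 L = 0.453 M.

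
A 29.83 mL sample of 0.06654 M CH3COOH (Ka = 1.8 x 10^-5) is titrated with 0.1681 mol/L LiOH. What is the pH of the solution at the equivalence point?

n(CH3COOH) = 0.06654 x 0.02983 = 0.001985 mol; V(LiOH) at equivalence = 0.001985/0.1681 = 0.01181 L.
At equivalence all the acid is converted to CH3COO-; total volume = 0.02983 + 0.01181 = 0.04164 L, so [CH3COO-] = 0.001985/0.04164 = 0.04767 M.
Kb = Kw/Ka = 1.0e-14 / 1.8 x 10^-5 = 5.56e-10.
[OH^-] = sqrt(Kb x [CH3COO-]) = sqrt(5.56e-10 x 0.04767) = 5.15e-6 M.
pOH = 5.29, so pH = 14.00 - 5.29 = 8.71.

8.71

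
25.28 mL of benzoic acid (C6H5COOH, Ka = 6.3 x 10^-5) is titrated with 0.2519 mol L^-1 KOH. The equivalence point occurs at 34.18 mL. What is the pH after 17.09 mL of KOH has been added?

4.20

17.09 mL is exactly half the equivalence volume (34.18/2), i.e. the half-equivalence point.
There, n(HA) = n(A^-), so pH = pKa = -log(6.3 x 10^-5) = 4.20.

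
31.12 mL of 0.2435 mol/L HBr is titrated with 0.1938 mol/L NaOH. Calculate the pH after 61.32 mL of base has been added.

12.67

n(acid) = 0.2435 x 0.03112 = 0.007578 mol; n(NaOH) added = 0.1938 x 0.06132 = 0.01188 mol.
Base is in excess by 0.01188 - 0.007578 = 0.004306 mol in a total volume of 0.09244 L.
[OH^-] = 0.004306/0.09244 = 0.04658 M, so pOH = 1.33 and pH = 14.00 - 1.33 = 12.67.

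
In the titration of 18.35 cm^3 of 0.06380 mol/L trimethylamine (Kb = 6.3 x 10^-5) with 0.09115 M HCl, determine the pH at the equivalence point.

5.61

n((CH3)3N) = 0.06380 x 0.01835 = 0.001171 mol; V(HCl) at equivalence = 0.001171/0.09115 = 0.01284 L.
At equivalence the base is fully converted to (CH3)3NH+; total volume = 0.03119 L, so [(CH3)3NH+] = 0.001171/0.03119 = 0.03753 M.
Ka((CH3)3NH+) = Kw/Kb = 1.0e-14 / 6.3 x 10^-5 = 1.59e-10.
[H^+] = sqrt(Ka x [(CH3)3NH+]) = sqrt(1.59e-10 x 0.03753) = 2.44e-6 M.
pH = -log(2.44e-6) = 5.61.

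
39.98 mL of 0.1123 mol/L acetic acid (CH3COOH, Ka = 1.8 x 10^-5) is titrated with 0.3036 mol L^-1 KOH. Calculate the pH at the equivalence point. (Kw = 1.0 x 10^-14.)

n(CH3COOH) = 0.1123 x 0.03998 = 0.004490 mol; V(KOH) at equivalence = 0.004490/0.3036 = 0.01479 L.
At equivalence all the acid is converted to CH3COO-; total volume = 0.03998 + 0.01479 = 0.05477 L, so [CH3COO-] = 0.004490/0.05477 = 0.08198 M.
Kb = Kw/Ka = 1.0e-14 / 1.8 x 10^-5 = 5.56e-10.
[OH^-] = sqrt(Kb x [CH3COO-]) = sqrt(5.56e-10 x 0.08198) = 6.75e-6 M.
pOH = 5.17, so pH = 14.00 - 5.17 = 8.83.

8.83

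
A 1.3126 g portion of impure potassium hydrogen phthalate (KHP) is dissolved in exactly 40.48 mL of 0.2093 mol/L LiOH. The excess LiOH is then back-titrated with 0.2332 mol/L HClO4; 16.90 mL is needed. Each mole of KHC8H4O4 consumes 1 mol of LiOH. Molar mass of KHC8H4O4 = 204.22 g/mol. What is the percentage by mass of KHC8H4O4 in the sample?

Total n(LiOH) added = 0.2093 x 0.04048 = 0.008472 mol.
n(HClO4) used = 0.2332 x 0.01690 = 0.003941 mol, which equals the excess n(LiOH).
So n(LiOH) consumed by the sample = 0.008472 - 0.003941 = 0.004531 mol.
n(KHC8H4O4) = 0.004531 / 1 = 0.004531 mol.
mass KHC8H4O4 = 0.004531 x 204.22 = 0.9254 g, so %KHC8H4O4 = 0.9254/1.3126 x 100 = 70.5%.

70.5%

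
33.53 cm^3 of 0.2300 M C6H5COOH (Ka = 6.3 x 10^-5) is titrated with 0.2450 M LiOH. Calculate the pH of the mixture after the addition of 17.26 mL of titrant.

Initial n(C6H5COOH) = 0.2300 x 0.03353 = 0.007712 mol.
n(LiOH) added = 0.2450 x 0.01726 = 0.004229 mol, converting that many moles of C6H5COOH to C6H5COO-.
Remaining n(C6H5COOH) = 0.003483 mol; n(C6H5COO-) = 0.004229 mol.
By Henderson-Hasselbalch, pH = pKa + log([A^-]/[HA]) = 4.20 + log(0.004229/0.003483) = 4.20 + (+0.08) = 4.28.

4.28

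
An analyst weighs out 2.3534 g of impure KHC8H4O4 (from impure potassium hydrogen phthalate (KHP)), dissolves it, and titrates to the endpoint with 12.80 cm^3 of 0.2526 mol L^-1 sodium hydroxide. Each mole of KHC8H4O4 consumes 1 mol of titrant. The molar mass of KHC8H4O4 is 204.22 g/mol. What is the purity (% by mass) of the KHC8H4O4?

n(NaOH) = 0.2526 x 0.01280 = 0.003233 mol.
n(KHC8H4O4) = 0.003233 / 1 = 0.003233 mol.
mass of KHC8H4O4 = 0.003233 x 204.22 = 0.6603 g.
% purity = 0.6603 / 2.3534 x 100 = 28.1%.

28.1%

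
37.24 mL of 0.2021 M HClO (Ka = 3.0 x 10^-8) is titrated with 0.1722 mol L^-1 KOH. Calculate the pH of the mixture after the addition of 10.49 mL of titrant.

7.02

Initial n(HClO) = 0.2021 x 0.03724 = 0.007526 mol.
n(KOH) added = 0.1722 x 0.01049 = 0.001806 mol, converting that many moles of HClO to ClO-.
Remaining n(HClO) = 0.005720 mol; n(ClO-) = 0.001806 mol.
By Henderson-Hasselbalch, pH = pKa + log([A^-]/[HA]) = 7.52 + log(0.001806/0.005720) = 7.52 + (-0.50) = 7.02.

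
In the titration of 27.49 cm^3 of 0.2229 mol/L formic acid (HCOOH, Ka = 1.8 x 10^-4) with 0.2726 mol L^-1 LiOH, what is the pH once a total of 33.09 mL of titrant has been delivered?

n(acid) = 0.2229 x 0.02749 = 0.006128 mol; n(LiOH) added = 0.2726 x 0.03309 = 0.009020 mol.
Base is in excess by 0.009020 - 0.006128 = 0.002893 mol in a total volume of 0.06058 L.
[OH^-] = 0.002893/0.06058 = 0.04775 M, so pOH = 1.32 and pH = 14.00 - 1.32 = 12.68.

12.68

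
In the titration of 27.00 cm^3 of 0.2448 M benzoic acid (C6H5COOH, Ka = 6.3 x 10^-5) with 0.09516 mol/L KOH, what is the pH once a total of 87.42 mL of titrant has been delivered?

n(acid) = 0.2448 x 0.02700 = 0.006610 mol; n(KOH) added = 0.09516 x 0.08742 = 0.008319 mol.
Base is in excess by 0.008319 - 0.006610 = 0.001709 mol in a total volume of 0.1144 L.
[OH^-] = 0.001709/0.1144 = 0.01494 M, so pOH = 1.83 and pH = 14.00 - 1.83 = 12.17.

12.17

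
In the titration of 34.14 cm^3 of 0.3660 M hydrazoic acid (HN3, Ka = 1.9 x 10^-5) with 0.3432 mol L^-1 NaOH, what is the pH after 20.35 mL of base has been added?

Initial n(HN3) = 0.3660 x 0.03414 = 0.01250 mol.
n(NaOH) added = 0.3432 x 0.02035 = 0.006984 mol, converting that many moles of HN3 to N3-.
Remaining n(HN3) = 0.005511 mol; n(N3-) = 0.006984 mol.
By Henderson-Hasselbalch, pH = pKa + log([A^-]/[HA]) = 4.72 + log(0.006984/0.005511) = 4.72 + (+0.10) = 4.82.

4.82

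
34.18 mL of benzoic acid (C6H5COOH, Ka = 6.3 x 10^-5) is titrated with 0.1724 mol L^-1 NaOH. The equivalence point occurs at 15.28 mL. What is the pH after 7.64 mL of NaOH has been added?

4.20

7.64 mL is exactly half the equivalence volume (15.28/2), i.e. the half-equivalence point.
There, n(HA) = n(A^-), so pH = pKa = -log(6.3 x 10^-5) = 4.20.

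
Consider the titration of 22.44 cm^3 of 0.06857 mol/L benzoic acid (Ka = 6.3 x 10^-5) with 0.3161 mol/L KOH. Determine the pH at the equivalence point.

n(C6H5COOH) = 0.06857 x 0.02244 = 0.001539 mol; V(KOH) at equivalence = 0.001539/0.3161 = 0.004868 L.
At equivalence all the acid is converted to C6H5COO-; total volume = 0.02244 + 0.004868 = 0.02731 L, so [C6H5COO-] = 0.001539/0.02731 = 0.05635 M.
Kb = Kw/Ka = 1.0e-14 / 6.3 x 10^-5 = 1.59e-10.
[OH^-] = sqrt(Kb x [C6H5COO-]) = sqrt(1.59e-10 x 0.05635) = 2.99e-6 M.
pOH = 5.52, so pH = 14.00 - 5.52 = 8.48.

8.48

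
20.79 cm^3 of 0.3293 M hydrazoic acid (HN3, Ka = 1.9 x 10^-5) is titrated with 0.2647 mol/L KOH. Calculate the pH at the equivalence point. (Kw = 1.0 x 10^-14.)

n(HN3) = 0.3293 x 0.02079 = 0.006846 mol; V(KOH) at equivalence = 0.006846/0.2647 = 0.02586 L.
At equivalence all the acid is converted to N3-; total volume = 0.02079 + 0.02586 = 0.04665 L, so [N3-] = 0.006846/0.04665 = 0.1467 M.
Kb = Kw/Ka = 1.0e-14 / 1.9 x 10^-5 = 5.26e-10.
[OH^-] = sqrt(Kb x [N3-]) = sqrt(5.26e-10 x 0.1467) = 8.79e-6 M.
pOH = 5.06, so pH = 14.00 - 5.06 = 8.94.

8.94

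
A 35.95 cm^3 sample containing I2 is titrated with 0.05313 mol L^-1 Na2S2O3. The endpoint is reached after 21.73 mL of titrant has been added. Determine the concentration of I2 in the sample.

0.0161 M

n(Na2S2O3) = 0.05313 x 0.02173 = 0.001155 mol.
From the balanced equation, 2 mol Na2S2O3 reacts with 1 mol I2, so n(I2) = 0.001155 x 1/2 = 0.0005773 mol.
[I2] = 0.0005773 / 0.03595 L = 0.0161 M.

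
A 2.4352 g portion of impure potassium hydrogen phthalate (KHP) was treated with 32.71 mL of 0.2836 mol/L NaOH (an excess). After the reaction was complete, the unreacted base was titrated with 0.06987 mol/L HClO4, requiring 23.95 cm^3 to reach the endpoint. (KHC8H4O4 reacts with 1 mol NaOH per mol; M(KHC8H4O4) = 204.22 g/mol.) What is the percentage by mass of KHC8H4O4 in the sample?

63.8%

Total n(NaOH) added = 0.2836 x 0.03271 = 0.009277 mol.
n(HClO4) used = 0.06987 x 0.02395 = 0.001673 mol, which equals the excess n(NaOH).
So n(NaOH) consumed by the sample = 0.009277 - 0.001673 = 0.007603 mol.
n(KHC8H4O4) = 0.007603 / 1 = 0.007603 mol.
mass KHC8H4O4 = 0.007603 x 204.22 = 1.553 g, so %KHC8H4O4 = 1.553/2.4352 x 100 = 63.8%.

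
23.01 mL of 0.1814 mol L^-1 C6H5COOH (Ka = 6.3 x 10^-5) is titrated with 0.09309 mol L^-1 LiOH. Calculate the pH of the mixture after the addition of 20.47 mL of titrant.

4.12

Initial n(C6H5COOH) = 0.1814 x 0.02301 = 0.004174 mol.
n(LiOH) added = 0.09309 x 0.02047 = 0.001906 mol, converting that many moles of C6H5COOH to C6H5COO-.
Remaining n(C6H5COOH) = 0.002268 mol; n(C6H5COO-) = 0.001906 mol.
By Henderson-Hasselbalch, pH = pKa + log([A^-]/[HA]) = 4.20 + log(0.001906/0.002268) = 4.20 + (-0.08) = 4.12.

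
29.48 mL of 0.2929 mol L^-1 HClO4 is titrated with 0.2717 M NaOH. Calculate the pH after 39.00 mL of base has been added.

n(acid) = 0.2929 x 0.02948 = 0.008635 mol; n(NaOH) added = 0.2717 x 0.03900 = 0.01060 mol.
Base is in excess by 0.01060 - 0.008635 = 0.001962 mol in a total volume of 0.06848 L.
[OH^-] = 0.001962/0.06848 = 0.02864 M, so pOH = 1.54 and pH = 14.00 - 1.54 = 12.46.

12.46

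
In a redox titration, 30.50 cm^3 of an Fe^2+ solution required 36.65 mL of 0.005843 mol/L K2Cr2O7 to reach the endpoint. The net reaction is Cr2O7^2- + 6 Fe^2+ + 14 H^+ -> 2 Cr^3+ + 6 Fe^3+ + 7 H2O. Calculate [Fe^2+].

n(K2Cr2O7) = 0.005843 x 0.03665 = 0.0002141 mol.
From the balanced equation, 1 mol K2Cr2O7 reacts with 6 mol Fe^2+, so n(Fe^2+) = 0.0002141 x 6/1 = 0.001285 mol.
[Fe^2+] = 0.001285 / 0.03050 L = 0.0421 M.

0.0421 M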